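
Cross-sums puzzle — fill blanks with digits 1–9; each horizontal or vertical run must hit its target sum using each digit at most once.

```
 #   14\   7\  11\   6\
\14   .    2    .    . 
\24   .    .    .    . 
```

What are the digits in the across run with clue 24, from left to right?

R2C2 = 7 − 2 = 5 completes the 7 down.
No cell is forced outright now. R2C4 can only be 2 or 4 (the digits allowed by both its 24 across and its 6 down). If R2C4 = 4: then R1C4 would have to be in {1,3,4,5,6,7,8} for the 14 across but in {2} for the 6 down — contradiction. So R2C4 = 2.
R1C4 = 6 − 2 = 4 completes the 6 down.
R1C1 = 5: the only remaining digit allowed by both the 14 across and the 14 down.
R1C3 = 14 − 11 = 3 completes the 14 across.
R2C1 = 14 − 5 = 9 completes the 14 down.
R2C3 = 24 − 16 = 8 completes the 24 across.

9 5 8 2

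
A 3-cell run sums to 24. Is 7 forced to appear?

The only way to make 24 from 3 distinct digits is {7,8,9}, which contains 7.

Yes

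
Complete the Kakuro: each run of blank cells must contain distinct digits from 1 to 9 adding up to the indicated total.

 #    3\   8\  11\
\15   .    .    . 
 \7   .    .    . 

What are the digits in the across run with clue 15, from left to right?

7 in 3 cells must be {1,2,4}; 3 in 2 cells must be {1,2}.
Nothing is forced directly, so branch on R2C3, whose candidates are 2 or 4. If R2C3 = 2: that forces R1C3 = 9, R2C1 = 1, after which R2C2 would have to be in {4} for the 7 across but in {1,2,3,5,6,7} for the 8 down — contradiction. So R2C3 = 4.
R1C3 = 11 − 4 = 7 completes the 11 down.
Given what's placed, R1C1 must be 2 to fit the 15 across and 3 down.
R1C2 = 15 − 9 = 6 completes the 15 across.
R2C1 = 3 − 2 = 1 completes the 3 down.
R2C2 = 7 − 5 = 2 completes the 7 across.

2 6 7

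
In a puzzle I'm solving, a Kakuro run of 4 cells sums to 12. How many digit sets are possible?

4 distinct digits from 1–9 sum between 10 and 30.
Enumerating: {1,2,3,6}, {1,2,4,5}.

2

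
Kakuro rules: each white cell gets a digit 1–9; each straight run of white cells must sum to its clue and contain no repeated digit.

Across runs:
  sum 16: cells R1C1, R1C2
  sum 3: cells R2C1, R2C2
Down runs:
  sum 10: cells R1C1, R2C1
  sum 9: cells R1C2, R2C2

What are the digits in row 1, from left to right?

9 7

16 in 2 cells must be {7,9}; 3 in 2 cells must be {1,2}.
The 16 across and the 9 down share only 7, so R1C2 = 7.
R2C2 = 9 − 7 = 2 completes the 9 down.
R1C1 = 16 − 7 = 9 completes the 16 across.
R2C1 = 3 − 2 = 1 completes the 3 across.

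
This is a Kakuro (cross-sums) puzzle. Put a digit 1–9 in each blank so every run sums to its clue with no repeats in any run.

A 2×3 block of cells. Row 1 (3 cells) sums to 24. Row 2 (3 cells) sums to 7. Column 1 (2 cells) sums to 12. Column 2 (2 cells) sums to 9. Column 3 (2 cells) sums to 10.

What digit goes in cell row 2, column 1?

4

24 in 3 cells must be {7,8,9}; 7 in 3 cells must be {1,2,4}.
The 7 across and the 12 down share only 4, so (2,1) = 4.
(1,1) = 12 − 4 = 8 completes the 12 down.
Given what's placed, (1,2) must be 7 to fit the 24 across and 9 down.
(1,3) = 24 − 15 = 9 completes the 24 across.
(2,2) = 9 − 7 = 2 completes the 9 down.
(2,3) = 7 − 6 = 1 completes the 7 across.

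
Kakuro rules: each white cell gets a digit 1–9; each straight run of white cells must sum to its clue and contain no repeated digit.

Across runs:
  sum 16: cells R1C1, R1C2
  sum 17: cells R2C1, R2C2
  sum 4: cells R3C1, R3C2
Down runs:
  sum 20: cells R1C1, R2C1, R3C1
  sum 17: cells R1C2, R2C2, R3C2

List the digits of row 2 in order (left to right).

16 in 2 cells must be {7,9}; 17 in 2 cells must be {8,9}; 4 in 2 cells must be {1,3}.
The 4 across and the 20 down share only 3, so R3C1 = 3.
R3C2 = 4 − 3 = 1 completes the 4 across.
Given what's placed, R1C1 must be 9 to fit the 16 across and 20 down.
R1C2 = 16 − 9 = 7 completes the 16 across.
R2C1 = 20 − 12 = 8 completes the 20 down.
R2C2 = 17 − 8 = 9 completes the 17 across.

8 9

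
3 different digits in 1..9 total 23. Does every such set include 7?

The only way to make 23 from 3 distinct digits is {6,8,9}, which does not contain 7.

No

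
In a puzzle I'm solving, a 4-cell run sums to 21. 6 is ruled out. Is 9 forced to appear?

No

Counterexample: {1,5,7,8} sums to 21 under that restriction without using 9.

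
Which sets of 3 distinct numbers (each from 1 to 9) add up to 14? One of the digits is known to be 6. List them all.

{1,6,7}; {3,5,6}

3 distinct digits from 1–9 sum between 6 and 24.
Keeping only sets containing 6.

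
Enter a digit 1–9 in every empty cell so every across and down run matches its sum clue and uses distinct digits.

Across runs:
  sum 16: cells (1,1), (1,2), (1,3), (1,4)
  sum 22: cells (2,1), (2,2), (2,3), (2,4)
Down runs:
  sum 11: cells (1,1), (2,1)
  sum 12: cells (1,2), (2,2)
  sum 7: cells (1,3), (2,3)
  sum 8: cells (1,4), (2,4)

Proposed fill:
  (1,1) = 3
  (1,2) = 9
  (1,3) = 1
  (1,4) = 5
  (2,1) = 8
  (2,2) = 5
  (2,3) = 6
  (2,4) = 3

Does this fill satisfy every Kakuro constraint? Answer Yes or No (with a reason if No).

No — the down run (1,2)–(2,2) sums to 14, not 12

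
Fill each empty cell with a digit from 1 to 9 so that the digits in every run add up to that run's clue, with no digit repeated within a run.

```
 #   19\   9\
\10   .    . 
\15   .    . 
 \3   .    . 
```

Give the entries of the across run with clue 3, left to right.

2 1

3 in 2 cells must be {1,2}.
The 15 across and the 9 down share only 6, so R2C2 = 6.
The 3 across and the 19 down share only 2, so R3C1 = 2.
R3C2 = 3 − 2 = 1 completes the 3 across.
R1C2 = 9 − 7 = 2 completes the 9 down.
R2C1 = 15 − 6 = 9 completes the 15 across.
R1C1 = 10 − 2 = 8 completes the 10 across.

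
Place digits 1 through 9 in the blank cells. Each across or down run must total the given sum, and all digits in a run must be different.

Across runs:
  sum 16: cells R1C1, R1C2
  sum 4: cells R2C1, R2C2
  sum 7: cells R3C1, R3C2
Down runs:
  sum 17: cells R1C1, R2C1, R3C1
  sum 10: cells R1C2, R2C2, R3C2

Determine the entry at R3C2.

16 in 2 cells must be {7,9}; 4 in 2 cells must be {1,3}.
The 16 across and the 10 down share only 7, so R1C2 = 7.
Given what's placed, R2C2 must be 1 to fit the 4 across and 10 down.
R3C2 = 10 − 8 = 2 completes the 10 down.
R1C1 = 16 − 7 = 9 completes the 16 across.
R2C1 = 4 − 1 = 3 completes the 4 across.
R3C1 = 7 − 2 = 5 completes the 7 across.

2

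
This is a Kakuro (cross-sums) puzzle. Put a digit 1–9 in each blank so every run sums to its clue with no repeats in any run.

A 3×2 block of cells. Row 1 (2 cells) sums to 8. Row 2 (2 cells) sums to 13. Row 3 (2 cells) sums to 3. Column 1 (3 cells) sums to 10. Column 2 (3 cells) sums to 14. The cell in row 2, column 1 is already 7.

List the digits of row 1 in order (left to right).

3 in 2 cells must be {1,2}.
(2,2) = 13 − 7 = 6 completes the 13 across.
Given what's placed, (3,2) must be 1 to fit the 3 across and 14 down.
(1,2) = 14 − 7 = 7 completes the 14 down.
(3,1) = 3 − 1 = 2 completes the 3 across.
(1,1) = 8 − 7 = 1 completes the 8 across.

1 7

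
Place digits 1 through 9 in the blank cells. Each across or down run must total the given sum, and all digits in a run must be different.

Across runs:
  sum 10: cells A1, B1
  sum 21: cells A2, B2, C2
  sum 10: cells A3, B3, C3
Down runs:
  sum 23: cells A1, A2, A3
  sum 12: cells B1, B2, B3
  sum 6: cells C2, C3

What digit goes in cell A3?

23 in 3 cells must be {6,8,9}.
Only 6 fits A3 under both its across sum 10 and down sum 23.

6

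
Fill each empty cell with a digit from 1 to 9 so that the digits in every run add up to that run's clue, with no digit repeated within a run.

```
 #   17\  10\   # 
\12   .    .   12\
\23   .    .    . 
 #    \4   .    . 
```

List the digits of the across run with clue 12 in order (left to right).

23 in 3 cells must be {6,8,9}; 4 in 2 cells must be {1,3}; 17 in 2 cells must be {8,9}.
The 23 across and the 10 down share only 6, so R2C2 = 6.
Intersecting the 4 across with the 12 down forces R3C3 = 3.
R1C2 = 3: the only remaining digit allowed by both the 12 across and the 10 down.
R2C3 = 12 − 3 = 9 completes the 12 down.
R3C2 = 4 − 3 = 1 completes the 4 across.
R1C1 = 12 − 3 = 9 completes the 12 across.
R2C1 = 23 − 15 = 8 completes the 23 across.

9 3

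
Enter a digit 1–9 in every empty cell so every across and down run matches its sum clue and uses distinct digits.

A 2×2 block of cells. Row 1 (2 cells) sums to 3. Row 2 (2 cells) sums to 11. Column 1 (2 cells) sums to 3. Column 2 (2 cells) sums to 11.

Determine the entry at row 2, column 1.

3 in 2 cells must be {1,2}.
The 3 across and the 11 down share only 2, so (1,2) = 2.
The 11 across and the 3 down share only 2, so (2,1) = 2.
(2,2) = 11 − 2 = 9 completes the 11 across.
(1,1) = 3 − 2 = 1 completes the 3 across.

2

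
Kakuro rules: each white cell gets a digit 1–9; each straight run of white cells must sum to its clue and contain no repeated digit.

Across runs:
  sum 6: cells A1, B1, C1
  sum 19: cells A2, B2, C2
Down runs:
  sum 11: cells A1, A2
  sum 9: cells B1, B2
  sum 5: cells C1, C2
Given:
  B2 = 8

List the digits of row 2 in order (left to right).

9 8 2

6 in 3 cells must be {1,2,3}.
B1 = 9 − 8 = 1 completes the 9 down.
No cell is forced outright now. C2 can only be 2 or 4 (the digits allowed by both its 19 across and its 5 down). If C2 = 4: then C1 would have to be in {2,3} for the 6 across but in {1} for the 5 down — contradiction. So C2 = 2.
C1 = 5 − 2 = 3 completes the 5 down.
A2 = 19 − 10 = 9 completes the 19 across.
A1 = 6 − 4 = 2 completes the 6 across.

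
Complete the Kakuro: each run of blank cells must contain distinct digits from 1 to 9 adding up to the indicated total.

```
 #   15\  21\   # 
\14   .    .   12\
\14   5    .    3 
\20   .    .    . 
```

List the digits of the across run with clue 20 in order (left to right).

R2C2 = 14 − 8 = 6 completes the 14 across.
R3C3 = 12 − 3 = 9 completes the 12 down.
R1C2 = 8: the only remaining digit allowed by both the 14 across and the 21 down.
R3C2 = 21 − 14 = 7 completes the 21 down.
R1C1 = 14 − 8 = 6 completes the 14 across.
R3C1 = 20 − 16 = 4 completes the 20 across.

4 7 9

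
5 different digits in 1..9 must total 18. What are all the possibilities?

5 distinct digits from 1–9 sum between 15 and 35.

{1,2,3,4,8}; {1,2,3,5,7}; {1,2,4,5,6}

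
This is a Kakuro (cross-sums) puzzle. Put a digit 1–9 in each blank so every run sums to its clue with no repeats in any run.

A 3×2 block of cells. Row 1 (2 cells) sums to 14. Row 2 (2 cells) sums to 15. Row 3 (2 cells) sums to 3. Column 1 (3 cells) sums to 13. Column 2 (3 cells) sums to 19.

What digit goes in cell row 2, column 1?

3 in 2 cells must be {1,2}.
The 3 across and the 19 down share only 2, so (3,2) = 2.
(3,1) = 3 − 2 = 1 completes the 3 across.
Nothing is forced directly, so branch on (1,2), whose candidates are 8 or 9. If (1,2) = 8: then (1,1) would have to be in {6} for the 14 across but in {3,4,5,7,8,9} for the 13 down — contradiction. So (1,2) = 9.
(1,1) = 14 − 9 = 5 completes the 14 across.
(2,1) = 13 − 6 = 7 completes the 13 down.
(2,2) = 15 − 7 = 8 completes the 15 across.

7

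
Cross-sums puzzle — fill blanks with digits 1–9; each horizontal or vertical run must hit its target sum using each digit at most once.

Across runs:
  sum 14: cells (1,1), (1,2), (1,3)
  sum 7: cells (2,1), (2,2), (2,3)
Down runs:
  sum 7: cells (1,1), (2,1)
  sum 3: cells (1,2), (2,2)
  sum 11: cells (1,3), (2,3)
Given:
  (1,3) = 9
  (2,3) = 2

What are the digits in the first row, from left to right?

7 in 3 cells must be {1,2,4}; 3 in 2 cells must be {1,2}.
(2,2) = 1: the only remaining digit allowed by both the 7 across and the 3 down.
(1,2) = 3 − 1 = 2 completes the 3 down.
(2,1) = 7 − 3 = 4 completes the 7 across.
(1,1) = 14 − 11 = 3 completes the 14 across.

3, 2, 9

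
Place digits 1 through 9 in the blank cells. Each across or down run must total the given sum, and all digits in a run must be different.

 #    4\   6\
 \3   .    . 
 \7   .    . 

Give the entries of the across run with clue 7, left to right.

3 4

3 in 2 cells must be {1,2}; 4 in 2 cells must be {1,3}.
The 3 across and the 4 down share only 1, so R1C1 = 1.
R1C2 = 3 − 1 = 2 completes the 3 across.
R2C1 = 4 − 1 = 3 completes the 4 down.
R2C2 = 7 − 3 = 4 completes the 7 across.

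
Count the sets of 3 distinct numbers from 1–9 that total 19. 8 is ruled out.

3 distinct digits from 1–9 sum between 6 and 24.
Dropping sets that contain 8.
Enumerating: {3,7,9}, {4,6,9}.

2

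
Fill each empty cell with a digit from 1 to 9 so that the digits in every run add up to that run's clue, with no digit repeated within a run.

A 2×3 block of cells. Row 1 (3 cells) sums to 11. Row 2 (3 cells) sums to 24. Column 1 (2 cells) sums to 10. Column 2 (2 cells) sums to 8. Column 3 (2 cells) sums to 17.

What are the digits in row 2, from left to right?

24 in 3 cells must be {7,8,9}; 17 in 2 cells must be {8,9}.
The 11 across and the 17 down share only 8, so (1,3) = 8.
The 24 across and the 8 down share only 7, so (2,2) = 7.
(2,3) = 17 − 8 = 9 completes the 17 down.
(1,2) = 8 − 7 = 1 completes the 8 down.
(2,1) = 24 − 16 = 8 completes the 24 across.
(1,1) = 11 − 9 = 2 completes the 11 across.

8 7 9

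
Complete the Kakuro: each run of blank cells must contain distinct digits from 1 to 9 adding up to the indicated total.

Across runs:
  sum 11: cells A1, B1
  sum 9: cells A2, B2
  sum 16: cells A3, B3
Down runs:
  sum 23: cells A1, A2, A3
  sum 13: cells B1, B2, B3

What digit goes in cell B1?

16 in 2 cells must be {7,9}; 23 in 3 cells must be {6,8,9}.
The 16 across and the 23 down share only 9, so A3 = 9.
B3 = 16 − 9 = 7 completes the 16 across.
Nothing is forced directly, so branch on A1, whose candidates are 6 or 8. If A1 = 8: then B1 would have to be in {3} for the 11 across but in {1,2,4,5} for the 13 down — contradiction. So A1 = 6.
B1 = 11 − 6 = 5 completes the 11 across.
A2 = 23 − 15 = 8 completes the 23 down.
B2 = 9 − 8 = 1 completes the 9 across.

5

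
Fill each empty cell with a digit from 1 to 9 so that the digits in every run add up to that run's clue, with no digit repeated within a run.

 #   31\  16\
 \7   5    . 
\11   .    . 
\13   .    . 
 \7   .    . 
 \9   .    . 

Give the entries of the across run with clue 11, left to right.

8 3

16 in 5 cells must be {1,2,3,4,6}.
R1C2 = 7 − 5 = 2 completes the 7 across.
Nothing is forced directly, so branch on R2C2, whose candidates are 3 or 4 or 6. If R2C2 = 4: that forces R2C1 = 7, R3C2 = 6, after which R3C1 would have to be in {7} for the 13 across but in {2,4,6,8,9} for the 31 down — contradiction. If R2C2 = 6: then R2C1 would have to be in {5} for the 11 across but in {2,3,4,6,7,8,9} for the 31 down — contradiction. So R2C2 = 3.
R2C1 = 11 − 3 = 8 completes the 11 across.
No cell is forced outright now. R3C2 can only be 4 or 6 (the digits allowed by both its 13 across and its 16 down). If R3C2 = 6: that forces R3C1 = 7, R4C1 = 2, after which R4C2 would have to be in {5} for the 7 across but in {1,4} for the 16 down — contradiction. So R3C2 = 4.
R3C1 = 13 − 4 = 9 completes the 13 across.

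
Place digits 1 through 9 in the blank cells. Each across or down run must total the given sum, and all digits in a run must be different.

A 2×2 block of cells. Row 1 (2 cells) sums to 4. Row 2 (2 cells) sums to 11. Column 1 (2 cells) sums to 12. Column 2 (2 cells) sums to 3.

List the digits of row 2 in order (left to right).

9, 2

4 in 2 cells must be {1,3}; 3 in 2 cells must be {1,2}.
The 4 across and the 12 down share only 3, so (1,1) = 3.
(1,2) = 4 − 3 = 1 completes the 4 across.
(2,1) = 12 − 3 = 9 completes the 12 down.
(2,2) = 11 − 9 = 2 completes the 11 across.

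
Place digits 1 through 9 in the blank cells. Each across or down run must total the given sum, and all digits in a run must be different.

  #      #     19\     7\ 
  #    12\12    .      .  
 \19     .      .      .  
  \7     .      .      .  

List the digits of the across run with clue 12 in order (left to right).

7 in 3 cells must be {1,2,4}.
Only 4 fits R1C3 under both its across sum 12 and down sum 7.
Given what's placed, R2C3 must be 2 to fit the 19 across and 7 down.
Intersecting the 7 across with the 12 down forces R3C1 = 4.
Given what's placed, R3C2 must be 2 to fit the 7 across and 19 down.
R3C3 = 7 − 6 = 1 completes the 7 across.
R1C2 = 12 − 4 = 8 completes the 12 across.

8, 4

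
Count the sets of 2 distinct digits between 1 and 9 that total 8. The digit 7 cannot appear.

2

2 distinct digits from 1–9 sum between 3 and 17.
Dropping sets that contain 7.
Enumerating: {2,6}, {3,5}.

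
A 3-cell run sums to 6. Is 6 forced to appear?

No

The only way to make 6 from 3 distinct digits is {1,2,3}, which does not contain 6.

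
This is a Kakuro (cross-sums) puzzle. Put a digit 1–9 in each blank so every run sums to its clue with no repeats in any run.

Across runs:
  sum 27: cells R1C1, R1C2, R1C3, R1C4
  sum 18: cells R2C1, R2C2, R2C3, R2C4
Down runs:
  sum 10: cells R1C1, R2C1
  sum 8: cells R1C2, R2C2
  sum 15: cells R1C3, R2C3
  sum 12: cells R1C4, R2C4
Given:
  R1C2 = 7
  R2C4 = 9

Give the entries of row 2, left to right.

2, 1, 6, 9

R1C4 = 12 − 9 = 3 completes the 12 down.
R2C2 = 8 − 7 = 1 completes the 8 down.
Given what's placed, R2C3 must be 6 to fit the 18 across and 15 down.
R1C3 = 15 − 6 = 9 completes the 15 down.
R2C1 = 18 − 16 = 2 completes the 18 across.
R1C1 = 27 − 19 = 8 completes the 27 across.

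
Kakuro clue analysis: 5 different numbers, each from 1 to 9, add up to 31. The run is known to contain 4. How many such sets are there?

2

5 distinct digits from 1–9 sum between 15 and 35.
Keeping only sets containing 4.
Enumerating: {3,4,7,8,9}, {4,5,6,7,9}.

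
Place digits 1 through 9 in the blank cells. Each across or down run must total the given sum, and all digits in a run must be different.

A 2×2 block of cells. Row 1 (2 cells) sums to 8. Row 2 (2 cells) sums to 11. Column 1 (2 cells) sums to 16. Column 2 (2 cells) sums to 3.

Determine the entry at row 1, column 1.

7

16 in 2 cells must be {7,9}; 3 in 2 cells must be {1,2}.
The 8 across and the 16 down share only 7, so (1,1) = 7.
(1,2) = 8 − 7 = 1 completes the 8 across.
(2,1) = 16 − 7 = 9 completes the 16 down.
(2,2) = 11 − 9 = 2 completes the 11 across.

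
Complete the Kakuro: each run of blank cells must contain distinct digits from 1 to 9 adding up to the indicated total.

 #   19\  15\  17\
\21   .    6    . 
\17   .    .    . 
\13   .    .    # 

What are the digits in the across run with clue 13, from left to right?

9 4

17 in 2 cells must be {8,9}.
R1C3 = 8: the only remaining digit allowed by both the 21 across and the 17 down.
R2C3 = 17 − 8 = 9 completes the 17 down.
R1C1 = 21 − 14 = 7 completes the 21 across.
R2C1 = 3: the only remaining digit allowed by both the 17 across and the 19 down.
R2C2 = 17 − 12 = 5 completes the 17 across.
R3C1 = 19 − 10 = 9 completes the 19 down.
R3C2 = 13 − 9 = 4 completes the 13 across.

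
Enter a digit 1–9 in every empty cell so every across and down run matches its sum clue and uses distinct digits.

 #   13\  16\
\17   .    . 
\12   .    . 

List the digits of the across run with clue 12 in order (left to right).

17 in 2 cells must be {8,9}; 16 in 2 cells must be {7,9}.
The 17 across and the 16 down share only 9, so R1C2 = 9.
R2C2 = 16 − 9 = 7 completes the 16 down.
R1C1 = 17 − 9 = 8 completes the 17 across.
R2C1 = 12 − 7 = 5 completes the 12 across.

5 7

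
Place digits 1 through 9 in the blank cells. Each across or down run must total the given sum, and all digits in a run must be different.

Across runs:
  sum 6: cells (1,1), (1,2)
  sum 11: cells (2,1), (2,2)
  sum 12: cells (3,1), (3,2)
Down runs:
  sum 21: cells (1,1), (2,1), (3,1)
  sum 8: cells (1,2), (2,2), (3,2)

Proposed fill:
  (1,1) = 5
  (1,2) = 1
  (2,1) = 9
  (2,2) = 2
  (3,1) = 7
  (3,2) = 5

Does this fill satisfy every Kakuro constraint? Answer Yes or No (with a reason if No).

Across: 5+1=6; 9+2=11; 7+5=12. Down: 5+9+7=21; 1+2+5=8. No digit repeats within any run.

Yes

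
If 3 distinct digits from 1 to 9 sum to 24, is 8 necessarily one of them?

The only way to make 24 from 3 distinct digits is {7,8,9}, which contains 8.

Yes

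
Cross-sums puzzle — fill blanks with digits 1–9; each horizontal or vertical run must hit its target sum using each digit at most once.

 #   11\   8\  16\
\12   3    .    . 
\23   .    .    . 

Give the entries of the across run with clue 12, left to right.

23 in 3 cells must be {6,8,9}; 16 in 2 cells must be {7,9}.
R1C3 = 7: the only remaining digit allowed by both the 12 across and the 16 down.
R2C1 = 11 − 3 = 8 completes the 11 down.
R2C2 = 6: the only remaining digit allowed by both the 23 across and the 8 down.
R2C3 = 23 − 14 = 9 completes the 23 across.
R1C2 = 12 − 10 = 2 completes the 12 across.

3, 2, 7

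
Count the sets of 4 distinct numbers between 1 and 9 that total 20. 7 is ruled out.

4 distinct digits from 1–9 sum between 10 and 30.
Dropping sets that contain 7.

7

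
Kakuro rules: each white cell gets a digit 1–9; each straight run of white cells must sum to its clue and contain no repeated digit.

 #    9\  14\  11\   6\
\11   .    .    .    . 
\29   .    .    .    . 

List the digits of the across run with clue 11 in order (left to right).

11 in 4 cells must be {1,2,3,5}; 29 in 4 cells must be {5,7,8,9}.
Only 5 fits R1C2 under both its across sum 11 and down sum 14.
R2C2 = 14 − 5 = 9 completes the 14 down.
Given what's placed, R2C4 must be 5 to fit the 29 across and 6 down.
R1C4 = 6 − 5 = 1 completes the 6 down.
No cell is forced outright now. R2C1 can only be 7 or 8 (the digits allowed by both its 29 across and its 9 down). If R2C1 = 8: then R1C1 would have to be in {2,3} for the 11 across but in {1} for the 9 down — contradiction. So R2C1 = 7.
R1C1 = 9 − 7 = 2 completes the 9 down.
R1C3 = 11 − 8 = 3 completes the 11 across.

2 5 3 1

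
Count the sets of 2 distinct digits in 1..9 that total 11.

4

2 distinct digits from 1–9 sum between 3 and 17.
Enumerating: {2,9}, {3,8}, {4,7}, {5,6}.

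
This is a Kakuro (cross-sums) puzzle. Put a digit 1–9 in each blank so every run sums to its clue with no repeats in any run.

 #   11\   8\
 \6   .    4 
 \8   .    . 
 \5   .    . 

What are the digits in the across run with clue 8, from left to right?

R1C1 = 6 − 4 = 2 completes the 6 across.
Nothing is forced directly, so branch on R2C2, whose candidates are 1 or 3. If R2C2 = 1: then R2C1 would have to be in {7} for the 8 across but in {1,3,4,5,6,8} for the 11 down — contradiction. So R2C2 = 3.
R2C1 = 8 − 3 = 5 completes the 8 across.
R3C1 = 11 − 7 = 4 completes the 11 down.
R3C2 = 5 − 4 = 1 completes the 5 across.

5, 3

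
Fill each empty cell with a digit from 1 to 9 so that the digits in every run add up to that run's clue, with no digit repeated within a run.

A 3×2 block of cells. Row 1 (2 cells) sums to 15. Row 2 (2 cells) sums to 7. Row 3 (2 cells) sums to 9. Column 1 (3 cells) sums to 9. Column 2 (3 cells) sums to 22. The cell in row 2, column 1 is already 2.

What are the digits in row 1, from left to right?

6 9

(1,1) = 6: the only remaining digit allowed by both the 15 across and the 9 down.
(1,2) = 15 − 6 = 9 completes the 15 across.
(2,2) = 7 − 2 = 5 completes the 7 across.
(3,1) = 9 − 8 = 1 completes the 9 down.
(3,2) = 9 − 1 = 8 completes the 9 across.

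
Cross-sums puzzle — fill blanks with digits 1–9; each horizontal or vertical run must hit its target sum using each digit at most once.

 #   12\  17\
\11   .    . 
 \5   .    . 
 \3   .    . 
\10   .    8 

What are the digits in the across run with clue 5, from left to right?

4 1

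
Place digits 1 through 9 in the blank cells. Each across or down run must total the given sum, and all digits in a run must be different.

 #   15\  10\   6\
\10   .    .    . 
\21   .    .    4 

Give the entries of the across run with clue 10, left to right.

7 1 2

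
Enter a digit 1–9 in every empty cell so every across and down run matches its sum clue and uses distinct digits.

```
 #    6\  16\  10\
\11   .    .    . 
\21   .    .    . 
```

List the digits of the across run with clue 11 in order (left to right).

16 in 2 cells must be {7,9}.
The 11 across and the 16 down share only 7, so R1C2 = 7.
R2C2 = 16 − 7 = 9 completes the 16 down.
Given what's placed, R1C1 must be 1 to fit the 11 across and 6 down.
R1C3 = 11 − 8 = 3 completes the 11 across.
R2C1 = 6 − 1 = 5 completes the 6 down.
R2C3 = 21 − 14 = 7 completes the 21 across.

1 7 3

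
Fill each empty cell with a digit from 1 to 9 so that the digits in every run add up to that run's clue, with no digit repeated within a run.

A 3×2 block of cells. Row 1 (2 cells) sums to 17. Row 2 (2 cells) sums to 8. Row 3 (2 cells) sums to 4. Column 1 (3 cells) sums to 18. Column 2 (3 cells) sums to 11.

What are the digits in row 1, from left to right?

17 in 2 cells must be {8,9}; 4 in 2 cells must be {1,3}.
The 17 across and the 11 down share only 8, so (1,2) = 8.
Given what's placed, (3,2) must be 1 to fit the 4 across and 11 down.
(1,1) = 17 − 8 = 9 completes the 17 across.
(2,2) = 11 − 9 = 2 completes the 11 down.
(3,1) = 4 − 1 = 3 completes the 4 across.
(2,1) = 8 − 2 = 6 completes the 8 across.

9 8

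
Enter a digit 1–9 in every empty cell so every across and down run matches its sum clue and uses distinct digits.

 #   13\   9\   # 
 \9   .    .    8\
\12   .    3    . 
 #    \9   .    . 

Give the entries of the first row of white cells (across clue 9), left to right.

5, 4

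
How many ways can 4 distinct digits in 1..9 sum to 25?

4 distinct digits from 1–9 sum between 10 and 30.
Enumerating: {1,7,8,9}, {2,6,8,9}, {3,5,8,9}, {3,6,7,9}, {4,5,7,9}, {4,6,7,8}.

6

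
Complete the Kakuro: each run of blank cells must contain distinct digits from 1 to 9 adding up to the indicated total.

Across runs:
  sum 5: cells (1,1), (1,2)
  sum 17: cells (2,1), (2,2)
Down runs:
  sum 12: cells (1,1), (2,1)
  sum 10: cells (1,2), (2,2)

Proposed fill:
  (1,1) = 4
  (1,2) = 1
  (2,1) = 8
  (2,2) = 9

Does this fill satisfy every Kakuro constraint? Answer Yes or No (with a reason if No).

Yes

Across: 4+1=5; 8+9=17. Down: 4+8=12; 1+9=10. No digit repeats within any run.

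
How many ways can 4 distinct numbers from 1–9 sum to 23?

4 distinct digits from 1–9 sum between 10 and 30.

9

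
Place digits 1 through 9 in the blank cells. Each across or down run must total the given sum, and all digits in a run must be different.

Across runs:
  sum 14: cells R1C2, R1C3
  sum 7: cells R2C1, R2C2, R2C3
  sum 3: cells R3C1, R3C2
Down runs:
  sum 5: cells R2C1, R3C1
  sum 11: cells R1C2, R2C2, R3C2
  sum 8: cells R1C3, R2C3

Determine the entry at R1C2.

8

7 in 3 cells must be {1,2,4}; 3 in 2 cells must be {1,2}.
Nothing is forced directly, so branch on R1C3, whose candidates are 5 or 6. If R1C3 = 5: then R1C2 would have to be in {9} for the 14 across but in {1,2,3,4,5,6,7,8} for the 11 down — contradiction. So R1C3 = 6.
R1C2 = 14 − 6 = 8 completes the 14 across.
R2C3 = 8 − 6 = 2 completes the 8 down.
R2C2 = 1: the only remaining digit allowed by both the 7 across and the 11 down.
R3C2 = 11 − 9 = 2 completes the 11 down.
R2C1 = 7 − 3 = 4 completes the 7 across.
R3C1 = 3 − 2 = 1 completes the 3 across.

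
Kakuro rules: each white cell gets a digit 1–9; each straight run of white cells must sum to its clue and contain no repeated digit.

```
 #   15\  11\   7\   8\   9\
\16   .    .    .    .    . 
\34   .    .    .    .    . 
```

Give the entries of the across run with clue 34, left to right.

16 in 5 cells must be {1,2,3,4,6}; 34 in 5 cells must be {4,6,7,8,9}.
Only 6 fits R1C1 under both its across sum 16 and down sum 15.
R2C1 = 15 − 6 = 9 completes the 15 down.
Nothing is forced directly, so branch on R2C3, whose candidates are 4 or 6. If R2C3 = 6: that forces R1C3 = 1, R2C4 = 7, after which R1C4 would have to be in {2,3,4} for the 16 across but in {1} for the 8 down — contradiction. So R2C3 = 4.
R1C3 = 7 − 4 = 3 completes the 7 down.
No cell is forced outright now. R1C2 can only be 2 or 4 (the digits allowed by both its 16 across and its 11 down). If R1C2 = 2: that forces R1C4 = 1, R1C5 = 4, after which R2C2 would have to be in {6,7,8} for the 34 across but in {9} for the 11 down — contradiction. So R1C2 = 4.
R2C2 = 11 − 4 = 7 completes the 11 down.
Given what's placed, R2C4 must be 6 to fit the 34 across and 8 down.
R2C5 = 34 − 26 = 8 completes the 34 across.

9 7 4 6 8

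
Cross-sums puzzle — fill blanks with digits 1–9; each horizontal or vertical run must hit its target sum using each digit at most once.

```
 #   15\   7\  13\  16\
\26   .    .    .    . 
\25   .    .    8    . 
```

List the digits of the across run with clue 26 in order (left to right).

16 in 2 cells must be {7,9}.
R1C3 = 13 − 8 = 5 completes the 13 down.
No cell is forced outright now. R1C2 can only be 4 or 6 (the digits allowed by both its 26 across and its 7 down). If R1C2 = 4: that forces R1C4 = 9, R2C2 = 3, after which R2C4 would have to be in {5,9} for the 25 across but in {7} for the 16 down — contradiction. So R1C2 = 6.
R1C4 = 7: the only remaining digit allowed by both the 26 across and the 16 down.
R2C2 = 7 − 6 = 1 completes the 7 down.
R2C4 = 16 − 7 = 9 completes the 16 down.
R1C1 = 26 − 18 = 8 completes the 26 across.
R2C1 = 25 − 18 = 7 completes the 25 across.

8 6 5 7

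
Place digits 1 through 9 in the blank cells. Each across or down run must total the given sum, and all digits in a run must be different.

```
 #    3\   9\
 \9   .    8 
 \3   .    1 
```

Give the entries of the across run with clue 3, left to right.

2, 1

3 in 2 cells must be {1,2}.
R1C1 = 9 − 8 = 1 completes the 9 across.
R2C1 = 3 − 1 = 2 completes the 3 across.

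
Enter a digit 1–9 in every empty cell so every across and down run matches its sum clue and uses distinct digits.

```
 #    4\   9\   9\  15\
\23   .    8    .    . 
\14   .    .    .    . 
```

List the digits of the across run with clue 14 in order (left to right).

4 in 2 cells must be {1,3}.
R2C2 = 9 − 8 = 1 completes the 9 down.
R2C1 = 3: the only remaining digit allowed by both the 14 across and the 4 down.
R1C1 = 4 − 3 = 1 completes the 4 down.
R1C3 = 5: the only remaining digit allowed by both the 23 across and the 9 down.
R1C4 = 23 − 14 = 9 completes the 23 across.
R2C3 = 9 − 5 = 4 completes the 9 down.
R2C4 = 14 − 8 = 6 completes the 14 across.

3 1 4 6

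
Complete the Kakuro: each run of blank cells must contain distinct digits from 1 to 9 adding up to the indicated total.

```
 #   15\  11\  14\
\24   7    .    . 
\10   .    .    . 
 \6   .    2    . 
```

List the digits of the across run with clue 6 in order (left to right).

3 2 1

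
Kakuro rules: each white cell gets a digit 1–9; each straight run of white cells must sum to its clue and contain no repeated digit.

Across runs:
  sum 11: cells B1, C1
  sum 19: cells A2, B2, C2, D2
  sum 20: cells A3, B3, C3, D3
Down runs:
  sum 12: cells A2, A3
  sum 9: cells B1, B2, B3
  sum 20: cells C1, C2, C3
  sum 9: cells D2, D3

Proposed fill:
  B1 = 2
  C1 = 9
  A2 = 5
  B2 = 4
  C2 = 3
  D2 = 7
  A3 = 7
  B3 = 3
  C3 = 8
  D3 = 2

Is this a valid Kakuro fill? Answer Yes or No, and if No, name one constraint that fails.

Across: 2+9=11; 5+4+3+7=19; 7+3+8+2=20. Down: 5+7=12; 2+4+3=9; 9+3+8=20; 7+2=9. No digit repeats within any run.

Yes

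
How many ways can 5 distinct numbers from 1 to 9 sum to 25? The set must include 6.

5 distinct digits from 1–9 sum between 15 and 35.
Keeping only sets containing 6.
Enumerating: {1,2,6,7,9}, {1,3,6,7,8}, {1,4,5,6,9}, {2,3,5,6,9}, {2,4,5,6,8}, {3,4,5,6,7}.

6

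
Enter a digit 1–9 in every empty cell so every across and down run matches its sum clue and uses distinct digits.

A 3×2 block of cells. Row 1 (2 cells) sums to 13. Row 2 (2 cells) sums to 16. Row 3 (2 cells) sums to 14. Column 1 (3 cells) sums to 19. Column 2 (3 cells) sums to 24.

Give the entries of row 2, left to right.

9 7

16 in 2 cells must be {7,9}; 24 in 3 cells must be {7,8,9}.
Nothing is forced directly, so branch on (2,1), whose candidates are 7 or 9. If (2,1) = 7: that forces (2,2) = 9, (3,2) = 8, (1,2) = 7, after which (3,1) would have to be in {6} for the 14 across but in {3,4,8,9} for the 19 down — contradiction. So (2,1) = 9.
(2,2) = 16 − 9 = 7 completes the 16 across.
Nothing is forced directly, so branch on (1,2), whose candidates are 8 or 9. If (1,2) = 8: then (1,1) would have to be in {5} for the 13 across but in {2,3,4,6,7,8} for the 19 down — contradiction. So (1,2) = 9.
(1,1) = 13 − 9 = 4 completes the 13 across.
(3,1) = 19 − 13 = 6 completes the 19 down.
(3,2) = 14 − 6 = 8 completes the 14 across.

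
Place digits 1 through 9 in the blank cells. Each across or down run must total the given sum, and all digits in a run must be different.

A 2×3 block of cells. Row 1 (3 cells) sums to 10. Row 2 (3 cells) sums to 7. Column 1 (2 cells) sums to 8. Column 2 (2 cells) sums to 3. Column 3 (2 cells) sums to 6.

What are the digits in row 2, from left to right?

1 2 4

7 in 3 cells must be {1,2,4}; 3 in 2 cells must be {1,2}.
Nothing is forced directly, so branch on (2,1), whose candidates are 1 or 2. If (2,1) = 2: that forces (1,1) = 6, (1,2) = 1, after which (1,3) would have to be in {3} for the 10 across but in {1,2,4,5} for the 6 down — contradiction. So (2,1) = 1.
(1,1) = 8 − 1 = 7 completes the 8 down.
Given what's placed, (2,2) must be 2 to fit the 7 across and 3 down.
(2,3) = 7 − 3 = 4 completes the 7 across.
(1,2) = 3 − 2 = 1 completes the 3 down.
(1,3) = 10 − 8 = 2 completes the 10 across.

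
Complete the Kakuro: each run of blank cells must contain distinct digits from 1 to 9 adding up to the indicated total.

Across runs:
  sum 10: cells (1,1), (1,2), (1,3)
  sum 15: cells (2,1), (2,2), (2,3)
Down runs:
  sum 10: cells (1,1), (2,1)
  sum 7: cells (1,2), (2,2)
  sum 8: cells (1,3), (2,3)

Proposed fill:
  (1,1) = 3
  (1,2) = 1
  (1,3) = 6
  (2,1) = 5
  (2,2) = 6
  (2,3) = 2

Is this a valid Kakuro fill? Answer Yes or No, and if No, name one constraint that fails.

No — the down run (1,1)–(2,1) sums to 8, not 10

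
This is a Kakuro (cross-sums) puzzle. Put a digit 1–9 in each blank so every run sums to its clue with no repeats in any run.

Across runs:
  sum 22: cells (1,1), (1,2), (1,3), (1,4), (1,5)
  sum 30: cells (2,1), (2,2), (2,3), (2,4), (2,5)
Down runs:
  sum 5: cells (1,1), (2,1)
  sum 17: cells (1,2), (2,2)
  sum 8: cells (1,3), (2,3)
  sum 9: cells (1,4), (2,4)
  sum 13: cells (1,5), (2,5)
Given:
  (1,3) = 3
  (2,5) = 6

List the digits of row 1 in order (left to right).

1 9 3 2 7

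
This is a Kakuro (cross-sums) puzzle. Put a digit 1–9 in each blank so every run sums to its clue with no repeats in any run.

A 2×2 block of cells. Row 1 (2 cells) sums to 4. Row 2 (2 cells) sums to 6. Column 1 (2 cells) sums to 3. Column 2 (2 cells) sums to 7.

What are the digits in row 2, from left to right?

2 4

4 in 2 cells must be {1,3}; 3 in 2 cells must be {1,2}.
The 4 across and the 3 down share only 1, so (1,1) = 1.
(1,2) = 4 − 1 = 3 completes the 4 across.
(2,1) = 3 − 1 = 2 completes the 3 down.
(2,2) = 6 − 2 = 4 completes the 6 across.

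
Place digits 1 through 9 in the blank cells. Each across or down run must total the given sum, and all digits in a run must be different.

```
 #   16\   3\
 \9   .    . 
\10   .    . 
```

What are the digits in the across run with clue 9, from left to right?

16 in 2 cells must be {7,9}; 3 in 2 cells must be {1,2}.
The 9 across and the 16 down share only 7, so R1C1 = 7.
R1C2 = 9 − 7 = 2 completes the 9 across.
R2C1 = 16 − 7 = 9 completes the 16 down.
R2C2 = 10 − 9 = 1 completes the 10 across.

7 2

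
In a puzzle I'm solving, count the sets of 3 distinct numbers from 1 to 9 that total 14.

8

3 distinct digits from 1–9 sum between 6 and 24.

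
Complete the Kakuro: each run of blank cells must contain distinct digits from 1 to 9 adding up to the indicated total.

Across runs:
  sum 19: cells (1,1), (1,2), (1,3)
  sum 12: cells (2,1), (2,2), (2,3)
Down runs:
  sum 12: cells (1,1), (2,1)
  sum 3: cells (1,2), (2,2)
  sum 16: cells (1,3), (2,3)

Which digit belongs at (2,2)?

3 in 2 cells must be {1,2}; 16 in 2 cells must be {7,9}.
The 19 across and the 3 down share only 2, so (1,2) = 2.
Given what's placed, (1,3) must be 9 to fit the 19 across and 16 down.
(2,2) = 3 − 2 = 1 completes the 3 down.
(2,3) = 16 − 9 = 7 completes the 16 down.
(1,1) = 19 − 11 = 8 completes the 19 across.
(2,1) = 12 − 8 = 4 completes the 12 across.

1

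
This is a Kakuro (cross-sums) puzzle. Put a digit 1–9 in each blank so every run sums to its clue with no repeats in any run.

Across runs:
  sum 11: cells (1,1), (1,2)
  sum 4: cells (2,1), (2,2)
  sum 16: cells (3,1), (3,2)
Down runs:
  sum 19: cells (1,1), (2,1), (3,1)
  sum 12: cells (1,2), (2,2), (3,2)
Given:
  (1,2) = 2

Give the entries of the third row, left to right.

4 in 2 cells must be {1,3}; 16 in 2 cells must be {7,9}.
(1,1) = 11 − 2 = 9 completes the 11 across.
Given what's placed, (2,1) must be 3 to fit the 4 across and 19 down.
(2,2) = 4 − 3 = 1 completes the 4 across.
(3,1) = 19 − 12 = 7 completes the 19 down.
(3,2) = 16 − 7 = 9 completes the 16 across.

7 9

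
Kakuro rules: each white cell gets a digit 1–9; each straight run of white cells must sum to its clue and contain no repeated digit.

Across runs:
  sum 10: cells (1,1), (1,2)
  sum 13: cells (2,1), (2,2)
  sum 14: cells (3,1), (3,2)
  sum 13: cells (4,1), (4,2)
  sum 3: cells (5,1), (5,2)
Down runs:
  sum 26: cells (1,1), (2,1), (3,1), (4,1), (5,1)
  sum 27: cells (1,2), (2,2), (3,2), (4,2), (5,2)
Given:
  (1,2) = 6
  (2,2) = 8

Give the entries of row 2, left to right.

5, 8

3 in 2 cells must be {1,2}.
(1,1) = 10 − 6 = 4 completes the 10 across.
(2,1) = 13 − 8 = 5 completes the 13 across.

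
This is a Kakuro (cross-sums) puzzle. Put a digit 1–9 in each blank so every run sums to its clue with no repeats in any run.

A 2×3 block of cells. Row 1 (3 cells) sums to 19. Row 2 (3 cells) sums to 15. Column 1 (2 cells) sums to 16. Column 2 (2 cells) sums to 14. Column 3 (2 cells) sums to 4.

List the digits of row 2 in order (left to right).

16 in 2 cells must be {7,9}; 4 in 2 cells must be {1,3}.
The 19 across and the 4 down share only 3, so (1,3) = 3.
(2,3) = 4 − 3 = 1 completes the 4 down.
Given what's placed, (1,2) must be 9 to fit the 19 across and 14 down.
(2,1) = 9: the only remaining digit allowed by both the 15 across and the 16 down.
(2,2) = 15 − 10 = 5 completes the 15 across.
(1,1) = 19 − 12 = 7 completes the 19 across.

9, 5, 1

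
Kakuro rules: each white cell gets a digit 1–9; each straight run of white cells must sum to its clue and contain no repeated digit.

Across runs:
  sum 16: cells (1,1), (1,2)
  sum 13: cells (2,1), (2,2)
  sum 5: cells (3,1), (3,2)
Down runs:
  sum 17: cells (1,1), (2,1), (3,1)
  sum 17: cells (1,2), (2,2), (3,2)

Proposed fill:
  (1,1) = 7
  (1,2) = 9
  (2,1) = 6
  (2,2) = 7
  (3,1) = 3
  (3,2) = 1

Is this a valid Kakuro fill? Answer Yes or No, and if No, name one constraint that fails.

No — the across run (3,1)–(3,2) sums to 4, not 5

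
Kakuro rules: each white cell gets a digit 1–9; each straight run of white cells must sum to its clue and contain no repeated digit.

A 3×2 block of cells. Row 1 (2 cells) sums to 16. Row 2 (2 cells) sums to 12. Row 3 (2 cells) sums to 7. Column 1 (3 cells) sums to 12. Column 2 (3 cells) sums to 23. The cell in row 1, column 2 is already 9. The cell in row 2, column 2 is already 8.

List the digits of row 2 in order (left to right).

16 in 2 cells must be {7,9}; 23 in 3 cells must be {6,8,9}.
(1,1) = 16 − 9 = 7 completes the 16 across.
(2,1) = 12 − 8 = 4 completes the 12 across.
(3,1) = 12 − 11 = 1 completes the 12 down.
(3,2) = 7 − 1 = 6 completes the 7 across.

4, 8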